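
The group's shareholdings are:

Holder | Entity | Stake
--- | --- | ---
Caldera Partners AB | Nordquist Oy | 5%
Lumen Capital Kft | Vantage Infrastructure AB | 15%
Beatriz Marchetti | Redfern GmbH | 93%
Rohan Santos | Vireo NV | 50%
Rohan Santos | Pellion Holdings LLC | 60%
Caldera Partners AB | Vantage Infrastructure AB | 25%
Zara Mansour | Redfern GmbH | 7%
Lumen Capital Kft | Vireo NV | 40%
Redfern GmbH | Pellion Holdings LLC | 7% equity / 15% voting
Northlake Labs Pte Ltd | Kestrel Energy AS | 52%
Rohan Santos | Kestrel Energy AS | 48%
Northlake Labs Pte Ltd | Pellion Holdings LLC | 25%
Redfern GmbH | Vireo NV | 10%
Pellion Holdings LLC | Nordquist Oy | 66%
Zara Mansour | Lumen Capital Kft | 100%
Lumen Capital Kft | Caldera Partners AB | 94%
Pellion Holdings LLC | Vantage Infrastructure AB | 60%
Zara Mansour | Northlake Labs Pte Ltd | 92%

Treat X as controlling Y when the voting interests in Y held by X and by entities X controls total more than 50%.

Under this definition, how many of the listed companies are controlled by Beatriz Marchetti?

1

Beatriz holds 93% of Redfern, so Beatriz controls Redfern.
No other company's threshold is met.
Beatriz controls 1 company.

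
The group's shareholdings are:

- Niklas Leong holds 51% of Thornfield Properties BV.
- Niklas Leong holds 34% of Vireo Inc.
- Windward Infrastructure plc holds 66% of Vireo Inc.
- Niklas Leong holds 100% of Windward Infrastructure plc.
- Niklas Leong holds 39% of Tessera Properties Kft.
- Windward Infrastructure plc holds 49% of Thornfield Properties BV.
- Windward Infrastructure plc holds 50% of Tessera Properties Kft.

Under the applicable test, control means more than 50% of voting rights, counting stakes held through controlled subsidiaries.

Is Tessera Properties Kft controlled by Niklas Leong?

Niklas holds 100% of Windward, so Niklas controls Windward.
Niklas and Windward together hold 39% + 50% = 89% of Tessera, so Niklas controls Tessera.

Yes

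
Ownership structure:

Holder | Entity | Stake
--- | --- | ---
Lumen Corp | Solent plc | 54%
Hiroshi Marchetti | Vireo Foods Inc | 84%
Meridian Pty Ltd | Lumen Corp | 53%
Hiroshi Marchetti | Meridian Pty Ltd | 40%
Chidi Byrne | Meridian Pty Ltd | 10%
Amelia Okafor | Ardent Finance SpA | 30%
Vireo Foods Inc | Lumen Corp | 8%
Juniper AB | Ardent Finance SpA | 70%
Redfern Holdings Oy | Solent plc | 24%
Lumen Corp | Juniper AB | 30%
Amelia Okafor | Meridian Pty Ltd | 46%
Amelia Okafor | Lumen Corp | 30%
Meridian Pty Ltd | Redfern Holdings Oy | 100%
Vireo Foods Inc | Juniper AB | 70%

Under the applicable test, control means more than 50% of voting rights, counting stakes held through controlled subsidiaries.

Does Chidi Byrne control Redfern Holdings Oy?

Chidi's largest direct stake is 10% in Meridian, which does not meet the threshold, so Chidi controls no company.
Neither Chidi nor any entity Chidi controls holds any voting interest in Redfern.
So Chidi does not control Redfern.

No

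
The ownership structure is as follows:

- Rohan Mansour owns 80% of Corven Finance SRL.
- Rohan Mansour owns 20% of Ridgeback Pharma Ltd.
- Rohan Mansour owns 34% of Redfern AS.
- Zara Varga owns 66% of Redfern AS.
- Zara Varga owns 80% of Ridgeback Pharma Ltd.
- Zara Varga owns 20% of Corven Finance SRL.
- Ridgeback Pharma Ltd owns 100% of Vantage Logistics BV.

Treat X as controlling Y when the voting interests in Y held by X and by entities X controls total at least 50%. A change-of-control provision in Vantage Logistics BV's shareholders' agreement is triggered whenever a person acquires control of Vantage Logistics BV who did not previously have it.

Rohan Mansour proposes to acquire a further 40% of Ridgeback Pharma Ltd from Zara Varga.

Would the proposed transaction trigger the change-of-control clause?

The purchase adds only to Rohan's holdings (Zara's stake shrinks), so Rohan is the only person who could newly come to control Vantage.
Rohan holds 80% of Corven, so Rohan controls Corven.
Neither Rohan nor any entity Rohan controls holds any voting interest in Vantage.
So before the transaction, Rohan does not control Vantage.
After the purchase, Rohan's direct stake in Ridgeback rises to 20% + 40% = 60%, and Zara's stake falls to 40%.
Rohan holds 60% of Ridgeback, so Rohan controls Ridgeback.
Ridgeback holds 100% of Vantage, so Rohan controls Vantage.
Rohan did not control Vantage before and does after, so the clause is triggered.

Yes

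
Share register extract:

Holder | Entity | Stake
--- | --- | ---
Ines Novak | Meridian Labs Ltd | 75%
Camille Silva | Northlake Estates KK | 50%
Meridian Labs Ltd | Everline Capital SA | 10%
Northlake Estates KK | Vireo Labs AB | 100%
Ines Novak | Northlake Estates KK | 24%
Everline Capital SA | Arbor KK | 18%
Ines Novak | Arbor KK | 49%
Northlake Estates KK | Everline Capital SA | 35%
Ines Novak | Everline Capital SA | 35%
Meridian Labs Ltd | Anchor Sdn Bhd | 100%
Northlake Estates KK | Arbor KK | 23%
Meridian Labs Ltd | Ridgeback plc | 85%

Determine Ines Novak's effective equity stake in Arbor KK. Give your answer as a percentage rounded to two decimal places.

Ines reaches Arbor along 5 paths.
Direct stake: 49% = 49%.
Via Northlake: 24% × 23% = 5.52%.
Via Northlake → Everline: 24% × 35% × 18% = 1.512%.
Via Everline: 35% × 18% = 6.3%.
Via Meridian → Everline: 75% × 10% × 18% = 1.35%.
Total: 49% + 5.52% + 1.512% + 6.3% + 1.35% = 63.682%.
Rounded: 63.68%.

63.68%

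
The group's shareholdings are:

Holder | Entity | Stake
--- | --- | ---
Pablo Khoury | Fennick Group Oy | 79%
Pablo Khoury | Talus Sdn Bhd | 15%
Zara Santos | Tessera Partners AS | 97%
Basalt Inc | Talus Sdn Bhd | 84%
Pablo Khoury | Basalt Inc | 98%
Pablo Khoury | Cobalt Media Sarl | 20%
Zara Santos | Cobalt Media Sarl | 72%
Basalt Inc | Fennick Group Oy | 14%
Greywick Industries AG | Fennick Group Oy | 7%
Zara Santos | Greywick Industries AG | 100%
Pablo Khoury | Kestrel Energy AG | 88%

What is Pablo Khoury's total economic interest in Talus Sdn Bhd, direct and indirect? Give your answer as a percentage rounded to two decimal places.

Pablo reaches Talus along 2 paths.
Direct stake: 15% = 15%.
Via Basalt: 98% × 84% = 82.32%.
Total: 15% + 82.32% = 97.32%.

97.32%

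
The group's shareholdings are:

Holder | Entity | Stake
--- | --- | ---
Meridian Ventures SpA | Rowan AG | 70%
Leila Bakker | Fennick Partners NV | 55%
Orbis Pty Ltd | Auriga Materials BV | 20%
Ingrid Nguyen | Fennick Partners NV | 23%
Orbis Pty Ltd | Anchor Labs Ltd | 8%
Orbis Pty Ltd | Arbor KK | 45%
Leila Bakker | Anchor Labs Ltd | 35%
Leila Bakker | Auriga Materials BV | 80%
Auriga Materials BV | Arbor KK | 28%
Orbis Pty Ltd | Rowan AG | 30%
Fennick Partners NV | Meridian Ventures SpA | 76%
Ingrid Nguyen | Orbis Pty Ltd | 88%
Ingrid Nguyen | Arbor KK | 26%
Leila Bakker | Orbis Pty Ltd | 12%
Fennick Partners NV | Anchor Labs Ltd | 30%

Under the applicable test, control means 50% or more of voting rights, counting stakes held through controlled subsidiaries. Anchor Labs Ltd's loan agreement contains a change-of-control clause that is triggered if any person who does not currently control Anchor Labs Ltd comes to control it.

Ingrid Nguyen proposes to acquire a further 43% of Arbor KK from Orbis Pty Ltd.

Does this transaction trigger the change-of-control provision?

No

The purchase adds only to Ingrid's holdings (Orbis's stake shrinks), so Ingrid is the only person who could newly come to control Anchor.
Ingrid holds 88% of Orbis, so Ingrid controls Orbis.
Ingrid and Orbis together hold 26% + 45% = 71% of Arbor, so Ingrid controls Arbor.
In Anchor, Ingrid's side holds only 8%, not ≥ 50%.
So before the transaction, Ingrid does not control Anchor.
After the purchase, Ingrid's direct stake in Arbor rises to 26% + 43% = 69%, and Orbis's stake falls to 2%.
Ingrid and Orbis together hold 69% + 2% = 71% of Arbor, so Ingrid controls Arbor.
After the transaction, Ingrid's side holds 8% of Anchor, not ≥ 50%, so Ingrid still does not control Anchor.
No new person acquires control, so the clause is not triggered.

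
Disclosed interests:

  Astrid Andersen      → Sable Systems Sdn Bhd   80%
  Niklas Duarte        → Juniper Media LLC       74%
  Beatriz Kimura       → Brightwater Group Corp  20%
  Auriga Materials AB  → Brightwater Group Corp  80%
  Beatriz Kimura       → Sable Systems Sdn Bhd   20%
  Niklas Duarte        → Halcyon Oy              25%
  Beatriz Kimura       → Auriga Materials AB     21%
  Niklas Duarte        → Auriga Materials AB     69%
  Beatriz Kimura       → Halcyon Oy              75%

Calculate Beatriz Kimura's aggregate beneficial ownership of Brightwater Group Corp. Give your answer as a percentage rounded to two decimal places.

36.80%

Beatriz reaches Brightwater along 2 paths.
Via Auriga: 21% × 80% = 16.8%.
Direct stake: 20% = 20%.
Total: 16.8% + 20% = 36.8%.
Rounded: 36.80%.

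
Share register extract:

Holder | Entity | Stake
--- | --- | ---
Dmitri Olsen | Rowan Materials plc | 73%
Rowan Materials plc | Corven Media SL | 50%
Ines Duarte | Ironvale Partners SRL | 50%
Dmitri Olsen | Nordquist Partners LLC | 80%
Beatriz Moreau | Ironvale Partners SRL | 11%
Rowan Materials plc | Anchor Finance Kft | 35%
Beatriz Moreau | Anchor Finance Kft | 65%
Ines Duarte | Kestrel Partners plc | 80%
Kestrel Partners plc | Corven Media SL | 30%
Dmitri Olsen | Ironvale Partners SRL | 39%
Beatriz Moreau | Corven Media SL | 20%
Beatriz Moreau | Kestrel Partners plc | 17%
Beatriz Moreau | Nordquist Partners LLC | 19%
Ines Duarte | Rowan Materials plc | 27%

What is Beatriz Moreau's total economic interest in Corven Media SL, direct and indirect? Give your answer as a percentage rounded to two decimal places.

25.10%

Beatriz reaches Corven along 2 paths.
Direct stake: 20% = 20%.
Via Kestrel: 17% × 30% = 5.1%.
Total: 20% + 5.1% = 25.1%.
Rounded: 25.10%.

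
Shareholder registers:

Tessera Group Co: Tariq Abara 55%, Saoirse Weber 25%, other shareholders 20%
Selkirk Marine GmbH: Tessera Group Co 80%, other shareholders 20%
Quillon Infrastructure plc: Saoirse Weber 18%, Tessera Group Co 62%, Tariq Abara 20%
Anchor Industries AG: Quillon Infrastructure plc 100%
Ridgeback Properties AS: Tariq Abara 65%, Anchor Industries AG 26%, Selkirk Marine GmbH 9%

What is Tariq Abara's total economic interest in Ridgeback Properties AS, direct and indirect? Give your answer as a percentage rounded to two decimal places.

Tariq reaches Ridgeback along 4 paths.
Direct stake: 65% = 65%.
Via Tessera → Quillon → Anchor: 55% × 62% × 100% × 26% = 8.866%.
Via Quillon → Anchor: 20% × 100% × 26% = 5.2%.
Via Tessera → Selkirk: 55% × 80% × 9% = 3.96%.
Total: 65% + 8.866% + 5.2% + 3.96% = 83.026%.
Rounded: 83.03%.

83.03%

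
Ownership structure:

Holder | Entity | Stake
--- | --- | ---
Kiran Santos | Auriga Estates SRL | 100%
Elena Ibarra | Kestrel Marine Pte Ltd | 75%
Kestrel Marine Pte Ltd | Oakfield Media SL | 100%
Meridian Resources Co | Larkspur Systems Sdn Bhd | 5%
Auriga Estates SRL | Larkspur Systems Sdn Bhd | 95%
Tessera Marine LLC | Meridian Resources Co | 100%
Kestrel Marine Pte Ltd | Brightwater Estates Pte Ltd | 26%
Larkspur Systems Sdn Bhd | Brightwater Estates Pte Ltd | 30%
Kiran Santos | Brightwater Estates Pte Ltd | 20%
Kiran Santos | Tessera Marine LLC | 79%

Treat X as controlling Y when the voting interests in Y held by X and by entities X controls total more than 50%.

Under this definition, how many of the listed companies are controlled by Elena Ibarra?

Elena holds 75% of Kestrel, so Elena controls Kestrel.
Kestrel holds 100% of Oakfield, so Elena controls Oakfield.
No other company's threshold is met.
Elena controls 2 companies.

2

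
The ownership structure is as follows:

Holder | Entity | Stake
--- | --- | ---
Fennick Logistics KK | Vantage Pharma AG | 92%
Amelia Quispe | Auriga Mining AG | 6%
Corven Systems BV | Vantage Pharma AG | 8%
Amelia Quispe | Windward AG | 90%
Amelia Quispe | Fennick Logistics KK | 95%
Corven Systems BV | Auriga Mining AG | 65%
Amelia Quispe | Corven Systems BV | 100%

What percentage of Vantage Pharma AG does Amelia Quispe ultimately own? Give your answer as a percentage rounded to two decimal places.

Amelia reaches Vantage along 2 paths.
Via Corven: 100% × 8% = 8%.
Via Fennick: 95% × 92% = 87.4%.
Total: 8% + 87.4% = 95.4%.
Rounded: 95.40%.

95.40%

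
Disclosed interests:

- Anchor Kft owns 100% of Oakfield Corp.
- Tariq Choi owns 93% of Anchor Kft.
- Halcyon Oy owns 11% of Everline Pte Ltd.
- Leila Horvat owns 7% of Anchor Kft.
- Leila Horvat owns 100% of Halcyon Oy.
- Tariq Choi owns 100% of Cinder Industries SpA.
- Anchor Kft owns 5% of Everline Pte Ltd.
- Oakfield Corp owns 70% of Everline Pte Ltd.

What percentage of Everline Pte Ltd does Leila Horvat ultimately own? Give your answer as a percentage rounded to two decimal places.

Leila reaches Everline along 3 paths.
Via Halcyon: 100% × 11% = 11%.
Via Anchor: 7% × 5% = 0.35%.
Via Anchor → Oakfield: 7% × 100% × 70% = 4.9%.
Total: 11% + 0.35% + 4.9% = 16.25%.

16.25%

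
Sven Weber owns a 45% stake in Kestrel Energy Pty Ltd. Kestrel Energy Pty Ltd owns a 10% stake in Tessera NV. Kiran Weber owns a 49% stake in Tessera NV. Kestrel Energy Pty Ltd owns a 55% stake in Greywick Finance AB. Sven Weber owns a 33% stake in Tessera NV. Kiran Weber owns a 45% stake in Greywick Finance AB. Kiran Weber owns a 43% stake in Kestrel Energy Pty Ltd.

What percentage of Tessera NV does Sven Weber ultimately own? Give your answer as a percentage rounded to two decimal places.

Sven reaches Tessera along 2 paths.
Direct stake: 33% = 33%.
Via Kestrel: 45% × 10% = 4.5%.
Total: 33% + 4.5% = 37.5%.
Rounded: 37.50%.

37.50%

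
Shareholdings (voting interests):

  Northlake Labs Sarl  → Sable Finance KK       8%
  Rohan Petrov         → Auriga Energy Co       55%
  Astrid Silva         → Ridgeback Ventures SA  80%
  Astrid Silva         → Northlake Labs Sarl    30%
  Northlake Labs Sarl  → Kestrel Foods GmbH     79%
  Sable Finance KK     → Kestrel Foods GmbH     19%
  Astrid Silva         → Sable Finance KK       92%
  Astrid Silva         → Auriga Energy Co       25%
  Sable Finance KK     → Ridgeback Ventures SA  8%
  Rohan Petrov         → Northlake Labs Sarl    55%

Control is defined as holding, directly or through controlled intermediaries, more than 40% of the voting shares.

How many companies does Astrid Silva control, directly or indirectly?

2

Astrid holds 92% of Sable, so Astrid controls Sable.
Sable and Astrid together hold 8% + 80% = 88% of Ridgeback, so Astrid controls Ridgeback.
No other company's threshold is met.
Astrid controls 2 companies.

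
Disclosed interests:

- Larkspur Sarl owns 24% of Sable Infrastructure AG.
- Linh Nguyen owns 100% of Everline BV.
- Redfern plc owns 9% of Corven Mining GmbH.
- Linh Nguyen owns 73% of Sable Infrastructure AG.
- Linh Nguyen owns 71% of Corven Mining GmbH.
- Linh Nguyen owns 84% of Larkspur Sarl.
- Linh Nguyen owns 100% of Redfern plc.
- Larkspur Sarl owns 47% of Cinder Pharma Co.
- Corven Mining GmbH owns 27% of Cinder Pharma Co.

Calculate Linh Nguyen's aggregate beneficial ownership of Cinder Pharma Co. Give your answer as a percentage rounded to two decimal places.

61.08%

Linh reaches Cinder along 3 paths.
Via Larkspur: 84% × 47% = 39.48%.
Via Redfern → Corven: 100% × 9% × 27% = 2.43%.
Via Corven: 71% × 27% = 19.17%.
Total: 39.48% + 2.43% + 19.17% = 61.08%.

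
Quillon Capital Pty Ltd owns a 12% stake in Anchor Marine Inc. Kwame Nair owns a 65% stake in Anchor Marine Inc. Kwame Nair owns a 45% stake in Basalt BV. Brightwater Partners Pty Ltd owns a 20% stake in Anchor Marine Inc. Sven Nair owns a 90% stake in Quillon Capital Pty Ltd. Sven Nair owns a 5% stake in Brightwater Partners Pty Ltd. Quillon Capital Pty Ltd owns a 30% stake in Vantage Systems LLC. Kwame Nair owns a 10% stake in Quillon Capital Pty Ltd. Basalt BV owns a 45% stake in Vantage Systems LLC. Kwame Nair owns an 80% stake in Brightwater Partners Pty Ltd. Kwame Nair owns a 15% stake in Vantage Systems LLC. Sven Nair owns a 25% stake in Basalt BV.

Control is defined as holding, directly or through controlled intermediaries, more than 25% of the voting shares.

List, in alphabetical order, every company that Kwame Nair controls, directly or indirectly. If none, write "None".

Anchor Marine Inc, Basalt BV, Brightwater Partners Pty Ltd, Vantage Systems LLC

Kwame holds 45% of Basalt, so Kwame controls Basalt.
Kwame and Basalt together hold 15% + 45% = 60% of Vantage, so Kwame controls Vantage.
Kwame holds 80% of Brightwater, so Kwame controls Brightwater.
Brightwater and Kwame together hold 20% + 65% = 85% of Anchor, so Kwame controls Anchor.
No other company's threshold is met.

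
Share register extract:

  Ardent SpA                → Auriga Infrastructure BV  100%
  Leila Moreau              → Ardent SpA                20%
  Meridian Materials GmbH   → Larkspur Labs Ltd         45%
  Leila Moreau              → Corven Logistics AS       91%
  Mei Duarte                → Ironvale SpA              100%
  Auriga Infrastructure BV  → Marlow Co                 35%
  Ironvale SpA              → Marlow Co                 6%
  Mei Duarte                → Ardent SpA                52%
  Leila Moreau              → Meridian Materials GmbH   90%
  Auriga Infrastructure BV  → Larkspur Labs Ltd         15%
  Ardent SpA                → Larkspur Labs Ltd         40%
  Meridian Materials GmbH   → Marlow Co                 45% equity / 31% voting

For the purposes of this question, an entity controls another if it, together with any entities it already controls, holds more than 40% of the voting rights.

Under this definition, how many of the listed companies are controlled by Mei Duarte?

Mei holds 100% of Ironvale, so Mei controls Ironvale.
Mei holds 52% of Ardent, so Mei controls Ardent.
Ardent holds 100% of Auriga, so Mei controls Auriga.
Auriga and Ironvale together hold 35% + 6% = 41% of Marlow, so Mei controls Marlow.
Ardent and Auriga together hold 40% + 15% = 55% of Larkspur, so Mei controls Larkspur.
No other company's threshold is met.
Mei controls 5 companies.

5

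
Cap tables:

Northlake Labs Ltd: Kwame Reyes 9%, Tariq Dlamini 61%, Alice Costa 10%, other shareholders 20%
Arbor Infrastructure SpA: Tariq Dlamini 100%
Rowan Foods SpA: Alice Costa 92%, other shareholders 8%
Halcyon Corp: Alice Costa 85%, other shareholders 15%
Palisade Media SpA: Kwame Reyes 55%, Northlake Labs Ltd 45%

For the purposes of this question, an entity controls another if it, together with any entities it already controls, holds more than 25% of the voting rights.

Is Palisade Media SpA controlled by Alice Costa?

Alice holds 92% of Rowan, so Alice controls Rowan.
Alice holds 85% of Halcyon, so Alice controls Halcyon.
Neither Alice nor any entity Alice controls holds any voting interest in Palisade.
So Alice does not control Palisade.

No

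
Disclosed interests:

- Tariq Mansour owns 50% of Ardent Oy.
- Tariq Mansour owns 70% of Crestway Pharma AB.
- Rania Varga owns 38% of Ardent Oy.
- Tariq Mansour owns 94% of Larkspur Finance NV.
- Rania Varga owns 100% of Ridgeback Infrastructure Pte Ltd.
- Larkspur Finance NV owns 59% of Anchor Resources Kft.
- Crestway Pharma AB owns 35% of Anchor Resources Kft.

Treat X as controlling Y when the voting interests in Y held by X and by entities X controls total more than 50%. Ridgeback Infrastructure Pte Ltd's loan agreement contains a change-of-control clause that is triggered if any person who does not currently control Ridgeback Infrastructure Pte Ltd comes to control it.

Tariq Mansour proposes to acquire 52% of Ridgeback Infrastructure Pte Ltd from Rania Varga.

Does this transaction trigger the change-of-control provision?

The purchase adds only to Tariq's holdings (Rania's stake shrinks), so Tariq is the only person who could newly come to control Ridgeback.
Tariq holds 94% of Larkspur, so Tariq controls Larkspur.
Tariq holds 70% of Crestway, so Tariq controls Crestway.
Larkspur and Crestway together hold 59% + 35% = 94% of Anchor, so Tariq controls Anchor.
Neither Tariq nor any entity Tariq controls holds any voting interest in Ridgeback.
So before the transaction, Tariq does not control Ridgeback.
After the purchase, Tariq holds 52% of Ridgeback directly, and Rania's stake falls to 48%.
Tariq holds 52% of Ridgeback, so Tariq controls Ridgeback.
Tariq did not control Ridgeback before and does after, so the clause is triggered.

Yes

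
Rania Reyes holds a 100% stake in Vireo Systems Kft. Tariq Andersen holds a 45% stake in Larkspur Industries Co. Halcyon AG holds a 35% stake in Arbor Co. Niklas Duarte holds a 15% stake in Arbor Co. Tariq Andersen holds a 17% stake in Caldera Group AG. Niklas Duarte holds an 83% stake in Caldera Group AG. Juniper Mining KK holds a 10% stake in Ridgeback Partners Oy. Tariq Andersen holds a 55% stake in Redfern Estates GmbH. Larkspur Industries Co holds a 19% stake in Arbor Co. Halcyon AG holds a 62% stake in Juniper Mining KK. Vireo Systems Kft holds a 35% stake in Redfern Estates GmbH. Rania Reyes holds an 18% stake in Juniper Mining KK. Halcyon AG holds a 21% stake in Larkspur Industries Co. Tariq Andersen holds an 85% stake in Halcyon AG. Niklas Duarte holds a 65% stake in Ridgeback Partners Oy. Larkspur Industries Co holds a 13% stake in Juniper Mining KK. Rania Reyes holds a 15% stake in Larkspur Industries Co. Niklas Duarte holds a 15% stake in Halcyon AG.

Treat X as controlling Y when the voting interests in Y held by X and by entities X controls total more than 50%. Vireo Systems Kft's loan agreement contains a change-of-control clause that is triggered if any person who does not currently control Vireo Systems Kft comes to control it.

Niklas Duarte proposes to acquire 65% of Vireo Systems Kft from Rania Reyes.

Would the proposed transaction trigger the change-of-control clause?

The purchase adds only to Niklas's holdings (Rania's stake shrinks), so Niklas is the only person who could newly come to control Vireo.
Niklas holds 83% of Caldera, so Niklas controls Caldera.
Niklas holds 65% of Ridgeback, so Niklas controls Ridgeback.
Neither Niklas nor any entity Niklas controls holds any voting interest in Vireo.
So before the transaction, Niklas does not control Vireo.
After the purchase, Niklas holds 65% of Vireo directly, and Rania's stake falls to 35%.
Niklas holds 65% of Vireo, so Niklas controls Vireo.
Niklas did not control Vireo before and does after, so the clause is triggered.

Yes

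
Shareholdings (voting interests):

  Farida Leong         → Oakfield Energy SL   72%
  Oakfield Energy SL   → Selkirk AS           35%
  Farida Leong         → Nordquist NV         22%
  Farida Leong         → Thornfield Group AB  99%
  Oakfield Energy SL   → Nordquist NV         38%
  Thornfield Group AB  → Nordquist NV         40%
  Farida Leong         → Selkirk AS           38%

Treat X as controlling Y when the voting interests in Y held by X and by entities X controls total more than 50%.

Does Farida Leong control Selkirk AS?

Yes

Farida holds 72% of Oakfield, so Farida controls Oakfield.
Farida and Oakfield together hold 38% + 35% = 73% of Selkirk, so Farida controls Selkirk.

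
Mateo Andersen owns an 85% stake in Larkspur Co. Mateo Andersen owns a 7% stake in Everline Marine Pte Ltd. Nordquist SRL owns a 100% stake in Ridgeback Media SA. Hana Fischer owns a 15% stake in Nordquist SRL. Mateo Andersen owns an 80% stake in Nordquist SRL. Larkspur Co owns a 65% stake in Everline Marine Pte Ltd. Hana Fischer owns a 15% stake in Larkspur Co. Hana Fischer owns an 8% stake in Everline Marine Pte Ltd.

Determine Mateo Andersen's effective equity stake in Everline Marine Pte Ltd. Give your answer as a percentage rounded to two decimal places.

Mateo reaches Everline along 2 paths.
Direct stake: 7% = 7%.
Via Larkspur: 85% × 65% = 55.25%.
Total: 7% + 55.25% = 62.25%.

62.25%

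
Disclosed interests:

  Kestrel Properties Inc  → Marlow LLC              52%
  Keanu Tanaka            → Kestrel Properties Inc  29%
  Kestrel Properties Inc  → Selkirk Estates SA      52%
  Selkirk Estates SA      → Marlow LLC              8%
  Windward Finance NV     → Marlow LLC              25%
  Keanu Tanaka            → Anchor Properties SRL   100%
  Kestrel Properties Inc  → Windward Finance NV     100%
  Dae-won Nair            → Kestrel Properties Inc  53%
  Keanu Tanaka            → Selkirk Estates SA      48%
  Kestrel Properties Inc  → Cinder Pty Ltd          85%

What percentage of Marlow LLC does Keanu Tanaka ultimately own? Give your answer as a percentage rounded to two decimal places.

27.38%

Keanu reaches Marlow along 4 paths.
Via Kestrel → Windward: 29% × 100% × 25% = 7.25%.
Via Kestrel: 29% × 52% = 15.08%.
Via Selkirk: 48% × 8% = 3.84%.
Via Kestrel → Selkirk: 29% × 52% × 8% = 1.2064%.
Total: 7.25% + 15.08% + 3.84% + 1.2064% = 27.3764%.
Rounded: 27.38%.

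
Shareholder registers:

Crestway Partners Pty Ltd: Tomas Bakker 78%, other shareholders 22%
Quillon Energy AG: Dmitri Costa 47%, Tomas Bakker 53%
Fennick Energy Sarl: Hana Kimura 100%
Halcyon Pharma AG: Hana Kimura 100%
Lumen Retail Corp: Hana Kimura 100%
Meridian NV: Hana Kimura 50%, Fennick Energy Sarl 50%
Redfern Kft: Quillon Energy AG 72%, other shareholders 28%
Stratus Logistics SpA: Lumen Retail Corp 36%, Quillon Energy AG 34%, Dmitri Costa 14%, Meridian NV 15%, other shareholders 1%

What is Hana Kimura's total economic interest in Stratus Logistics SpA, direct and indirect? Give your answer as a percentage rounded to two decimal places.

51.00%

Hana reaches Stratus along 3 paths.
Via Lumen: 100% × 36% = 36%.
Via Meridian: 50% × 15% = 7.5%.
Via Fennick → Meridian: 100% × 50% × 15% = 7.5%.
Total: 36% + 7.5% + 7.5% = 51%.
Rounded: 51.00%.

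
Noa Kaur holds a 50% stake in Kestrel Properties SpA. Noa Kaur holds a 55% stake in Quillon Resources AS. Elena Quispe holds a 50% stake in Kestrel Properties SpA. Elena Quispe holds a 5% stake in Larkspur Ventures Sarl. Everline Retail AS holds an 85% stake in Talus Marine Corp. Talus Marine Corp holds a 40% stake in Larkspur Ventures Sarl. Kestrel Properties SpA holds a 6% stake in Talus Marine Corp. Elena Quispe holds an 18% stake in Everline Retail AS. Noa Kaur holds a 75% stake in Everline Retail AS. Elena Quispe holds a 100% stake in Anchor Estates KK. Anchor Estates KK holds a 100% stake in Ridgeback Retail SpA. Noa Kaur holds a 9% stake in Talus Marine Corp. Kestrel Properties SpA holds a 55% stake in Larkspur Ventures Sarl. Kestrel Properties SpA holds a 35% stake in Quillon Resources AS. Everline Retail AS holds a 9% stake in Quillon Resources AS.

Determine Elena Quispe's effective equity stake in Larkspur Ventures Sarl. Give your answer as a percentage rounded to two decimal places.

Elena reaches Larkspur along 4 paths.
Via Kestrel: 50% × 55% = 27.5%.
Via Kestrel → Talus: 50% × 6% × 40% = 1.2%.
Via Everline → Talus: 18% × 85% × 40% = 6.12%.
Direct stake: 5% = 5%.
Total: 27.5% + 1.2% + 6.12% + 5% = 39.82%.

39.82%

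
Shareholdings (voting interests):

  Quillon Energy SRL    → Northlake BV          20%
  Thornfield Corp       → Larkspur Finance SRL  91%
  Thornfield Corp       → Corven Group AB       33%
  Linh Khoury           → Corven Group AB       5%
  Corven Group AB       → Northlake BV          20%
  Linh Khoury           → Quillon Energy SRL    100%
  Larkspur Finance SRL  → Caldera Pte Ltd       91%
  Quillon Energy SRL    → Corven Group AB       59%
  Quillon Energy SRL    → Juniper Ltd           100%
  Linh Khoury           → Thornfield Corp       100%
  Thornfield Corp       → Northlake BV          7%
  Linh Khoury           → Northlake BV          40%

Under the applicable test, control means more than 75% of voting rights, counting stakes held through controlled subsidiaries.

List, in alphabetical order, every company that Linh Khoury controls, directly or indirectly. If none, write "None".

Caldera Pte Ltd, Corven Group AB, Juniper Ltd, Larkspur Finance SRL, Northlake BV, Quillon Energy SRL, Thornfield Corp

Linh holds 100% of Quillon, so Linh controls Quillon.
Linh holds 100% of Thornfield, so Linh controls Thornfield.
Thornfield holds 91% of Larkspur, so Linh controls Larkspur.
Linh and Thornfield and Quillon together hold 5% + 33% + 59% = 97% of Corven, so Linh controls Corven.
Larkspur holds 91% of Caldera, so Linh controls Caldera.
Quillon holds 100% of Juniper, so Linh controls Juniper.
Quillon and Corven and Linh and Thornfield together hold 20% + 20% + 40% + 7% = 87% of Northlake, so Linh controls Northlake.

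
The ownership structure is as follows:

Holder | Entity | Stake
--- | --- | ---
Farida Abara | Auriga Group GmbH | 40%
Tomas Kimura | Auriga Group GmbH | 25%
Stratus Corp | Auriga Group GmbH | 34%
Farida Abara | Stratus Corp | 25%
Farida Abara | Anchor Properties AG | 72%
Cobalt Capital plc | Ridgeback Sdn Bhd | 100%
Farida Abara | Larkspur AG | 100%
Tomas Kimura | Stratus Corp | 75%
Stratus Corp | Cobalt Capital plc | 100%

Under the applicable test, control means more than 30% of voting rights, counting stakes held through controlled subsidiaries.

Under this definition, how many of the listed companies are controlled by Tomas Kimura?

Tomas holds 75% of Stratus, so Tomas controls Stratus.
Stratus and Tomas together hold 34% + 25% = 59% of Auriga, so Tomas controls Auriga.
Stratus holds 100% of Cobalt, so Tomas controls Cobalt.
Cobalt holds 100% of Ridgeback, so Tomas controls Ridgeback.
No other company's threshold is met.
Tomas controls 4 companies.

4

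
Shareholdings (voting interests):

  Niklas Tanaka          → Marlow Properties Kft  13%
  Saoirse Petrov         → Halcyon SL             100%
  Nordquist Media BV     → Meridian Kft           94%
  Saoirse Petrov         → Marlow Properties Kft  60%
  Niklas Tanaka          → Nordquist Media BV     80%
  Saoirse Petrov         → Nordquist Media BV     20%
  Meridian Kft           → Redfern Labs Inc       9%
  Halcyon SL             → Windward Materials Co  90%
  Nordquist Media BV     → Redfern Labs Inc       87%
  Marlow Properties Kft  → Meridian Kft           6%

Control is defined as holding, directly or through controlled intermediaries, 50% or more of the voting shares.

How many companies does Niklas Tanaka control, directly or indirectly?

Niklas holds 80% of Nordquist, so Niklas controls Nordquist.
Nordquist holds 94% of Meridian, so Niklas controls Meridian.
Nordquist and Meridian together hold 87% + 9% = 96% of Redfern, so Niklas controls Redfern.
No other company's threshold is met.
Niklas controls 3 companies.

3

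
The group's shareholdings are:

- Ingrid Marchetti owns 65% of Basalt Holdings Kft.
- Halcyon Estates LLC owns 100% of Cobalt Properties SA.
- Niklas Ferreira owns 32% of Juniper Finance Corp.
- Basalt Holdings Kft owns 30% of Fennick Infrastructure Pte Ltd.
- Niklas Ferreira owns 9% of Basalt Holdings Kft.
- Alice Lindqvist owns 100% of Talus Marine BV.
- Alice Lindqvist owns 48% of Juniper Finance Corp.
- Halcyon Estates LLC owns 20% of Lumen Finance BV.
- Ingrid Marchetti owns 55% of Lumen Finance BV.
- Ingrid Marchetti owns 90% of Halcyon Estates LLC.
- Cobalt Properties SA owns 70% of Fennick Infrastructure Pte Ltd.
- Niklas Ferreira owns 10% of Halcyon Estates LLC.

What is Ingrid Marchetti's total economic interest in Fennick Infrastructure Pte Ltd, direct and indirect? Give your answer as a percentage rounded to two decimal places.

82.50%

Ingrid reaches Fennick along 2 paths.
Via Basalt: 65% × 30% = 19.5%.
Via Halcyon → Cobalt: 90% × 100% × 70% = 63%.
Total: 19.5% + 63% = 82.5%.
Rounded: 82.50%.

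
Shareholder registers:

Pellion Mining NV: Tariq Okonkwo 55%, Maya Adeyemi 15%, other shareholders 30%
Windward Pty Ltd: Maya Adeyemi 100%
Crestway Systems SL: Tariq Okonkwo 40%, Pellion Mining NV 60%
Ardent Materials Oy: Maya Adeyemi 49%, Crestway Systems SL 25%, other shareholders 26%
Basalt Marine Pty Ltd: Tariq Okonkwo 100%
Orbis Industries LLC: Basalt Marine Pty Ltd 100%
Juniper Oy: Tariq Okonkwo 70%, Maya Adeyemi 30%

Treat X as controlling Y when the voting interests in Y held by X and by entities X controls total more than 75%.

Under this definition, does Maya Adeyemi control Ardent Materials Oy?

No

Maya holds 100% of Windward, so Maya controls Windward.
In Ardent, Maya's side holds only 49%, not > 75%.
So Maya does not control Ardent.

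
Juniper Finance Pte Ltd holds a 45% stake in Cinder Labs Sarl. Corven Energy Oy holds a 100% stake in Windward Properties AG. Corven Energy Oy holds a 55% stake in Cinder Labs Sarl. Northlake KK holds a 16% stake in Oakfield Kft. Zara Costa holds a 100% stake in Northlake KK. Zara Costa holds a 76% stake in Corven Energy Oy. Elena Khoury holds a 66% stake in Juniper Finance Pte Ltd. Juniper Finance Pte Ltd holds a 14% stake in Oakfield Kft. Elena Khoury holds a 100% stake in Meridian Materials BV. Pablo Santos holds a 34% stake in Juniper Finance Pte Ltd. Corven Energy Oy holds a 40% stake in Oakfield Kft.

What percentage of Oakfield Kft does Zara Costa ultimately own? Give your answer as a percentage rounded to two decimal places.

Zara reaches Oakfield along 2 paths.
Via Northlake: 100% × 16% = 16%.
Via Corven: 76% × 40% = 30.4%.
Total: 16% + 30.4% = 46.4%.
Rounded: 46.40%.

46.40%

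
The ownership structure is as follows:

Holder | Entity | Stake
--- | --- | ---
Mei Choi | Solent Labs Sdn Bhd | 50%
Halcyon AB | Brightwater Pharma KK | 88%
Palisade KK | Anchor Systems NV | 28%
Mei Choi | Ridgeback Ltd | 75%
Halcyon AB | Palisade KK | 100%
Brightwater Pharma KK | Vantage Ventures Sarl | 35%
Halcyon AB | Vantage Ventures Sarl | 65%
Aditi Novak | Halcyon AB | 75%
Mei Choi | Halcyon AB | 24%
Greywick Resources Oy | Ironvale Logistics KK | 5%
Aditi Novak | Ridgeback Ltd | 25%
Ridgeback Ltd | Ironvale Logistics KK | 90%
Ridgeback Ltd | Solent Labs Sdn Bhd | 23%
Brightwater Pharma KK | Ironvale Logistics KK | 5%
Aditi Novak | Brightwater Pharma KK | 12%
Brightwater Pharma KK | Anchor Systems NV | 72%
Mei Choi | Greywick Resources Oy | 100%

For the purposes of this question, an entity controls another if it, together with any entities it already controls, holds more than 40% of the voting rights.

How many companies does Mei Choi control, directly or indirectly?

4

Mei holds 100% of Greywick, so Mei controls Greywick.
Mei holds 75% of Ridgeback, so Mei controls Ridgeback.
Mei and Ridgeback together hold 50% + 23% = 73% of Solent, so Mei controls Solent.
Ridgeback and Greywick together hold 90% + 5% = 95% of Ironvale, so Mei controls Ironvale.
No other company's threshold is met.
Mei controls 4 companies.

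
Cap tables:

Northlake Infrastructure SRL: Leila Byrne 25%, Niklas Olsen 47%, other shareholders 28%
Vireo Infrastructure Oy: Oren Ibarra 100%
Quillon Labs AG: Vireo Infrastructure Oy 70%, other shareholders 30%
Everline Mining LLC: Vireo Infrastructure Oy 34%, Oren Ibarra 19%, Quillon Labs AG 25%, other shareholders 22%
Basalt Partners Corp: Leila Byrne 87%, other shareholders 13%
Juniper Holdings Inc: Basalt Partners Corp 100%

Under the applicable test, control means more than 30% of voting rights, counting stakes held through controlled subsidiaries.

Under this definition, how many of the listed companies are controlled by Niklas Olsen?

Niklas holds 47% of Northlake, so Niklas controls Northlake.
No other company's threshold is met.
Niklas controls 1 company.

1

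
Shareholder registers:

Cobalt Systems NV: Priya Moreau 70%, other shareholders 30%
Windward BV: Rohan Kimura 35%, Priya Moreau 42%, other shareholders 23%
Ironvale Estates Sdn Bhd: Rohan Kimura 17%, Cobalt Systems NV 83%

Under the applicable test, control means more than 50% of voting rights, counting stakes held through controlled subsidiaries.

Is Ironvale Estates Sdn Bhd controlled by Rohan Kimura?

No

Rohan's largest direct stake is 35% in Windward, which does not meet the threshold, so Rohan controls no company.
In Ironvale, Rohan's side holds only 17%, not > 50%.
So Rohan does not control Ironvale.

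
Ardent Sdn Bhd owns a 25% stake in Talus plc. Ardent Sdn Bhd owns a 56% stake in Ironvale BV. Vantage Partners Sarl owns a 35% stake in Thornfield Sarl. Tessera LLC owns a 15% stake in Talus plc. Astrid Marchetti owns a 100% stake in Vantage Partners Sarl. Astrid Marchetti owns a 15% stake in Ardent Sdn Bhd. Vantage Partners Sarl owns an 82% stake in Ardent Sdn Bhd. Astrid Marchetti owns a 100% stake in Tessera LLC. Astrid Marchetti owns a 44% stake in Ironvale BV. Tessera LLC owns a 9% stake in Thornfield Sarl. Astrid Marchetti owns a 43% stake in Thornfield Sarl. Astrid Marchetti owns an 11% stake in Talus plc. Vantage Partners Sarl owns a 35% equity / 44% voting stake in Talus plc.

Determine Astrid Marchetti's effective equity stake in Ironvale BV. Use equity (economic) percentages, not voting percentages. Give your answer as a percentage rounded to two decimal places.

Astrid reaches Ironvale along 3 paths.
Direct stake: 44% = 44%.
Via Ardent: 15% × 56% = 8.4%.
Via Vantage → Ardent: 100% × 82% × 56% = 45.92%.
Total: 44% + 8.4% + 45.92% = 98.32%.

98.32%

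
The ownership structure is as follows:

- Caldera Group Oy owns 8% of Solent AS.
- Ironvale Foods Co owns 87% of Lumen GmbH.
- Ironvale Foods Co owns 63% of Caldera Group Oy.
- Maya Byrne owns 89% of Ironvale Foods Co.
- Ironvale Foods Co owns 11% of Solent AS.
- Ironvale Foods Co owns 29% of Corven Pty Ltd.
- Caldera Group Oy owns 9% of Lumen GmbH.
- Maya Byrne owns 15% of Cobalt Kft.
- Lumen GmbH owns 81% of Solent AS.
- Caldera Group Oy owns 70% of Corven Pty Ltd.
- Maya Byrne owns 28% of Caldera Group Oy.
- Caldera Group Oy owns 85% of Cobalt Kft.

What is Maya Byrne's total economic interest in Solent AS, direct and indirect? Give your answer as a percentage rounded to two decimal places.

85.36%

Maya reaches Solent along 6 paths.
Via Caldera: 28% × 8% = 2.24%.
Via Ironvale → Caldera: 89% × 63% × 8% = 4.4856%.
Via Ironvale: 89% × 11% = 9.79%.
Via Ironvale → Lumen: 89% × 87% × 81% = 62.7183%.
Via Caldera → Lumen: 28% × 9% × 81% = 2.0412%.
Via Ironvale → Caldera → Lumen: 89% × 63% × 9% × 81% = 4.087503%.
Total: 2.24% + 4.4856% + 9.79% + 62.7183% + 2.0412% + 4.087503% = 85.362603%.
Rounded: 85.36%.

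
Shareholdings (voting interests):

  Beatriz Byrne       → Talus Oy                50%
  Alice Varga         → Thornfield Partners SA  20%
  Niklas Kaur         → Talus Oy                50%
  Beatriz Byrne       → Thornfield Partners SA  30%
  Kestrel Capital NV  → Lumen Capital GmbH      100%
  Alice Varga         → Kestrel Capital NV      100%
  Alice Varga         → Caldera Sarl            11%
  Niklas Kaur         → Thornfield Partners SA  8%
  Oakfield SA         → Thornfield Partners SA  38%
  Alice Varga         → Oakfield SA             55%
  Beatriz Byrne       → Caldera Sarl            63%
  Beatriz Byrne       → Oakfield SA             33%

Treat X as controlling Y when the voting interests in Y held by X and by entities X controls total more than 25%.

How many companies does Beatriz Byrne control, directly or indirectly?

4

Beatriz holds 63% of Caldera, so Beatriz controls Caldera.
Beatriz holds 33% of Oakfield, so Beatriz controls Oakfield.
Beatriz and Oakfield together hold 30% + 38% = 68% of Thornfield, so Beatriz controls Thornfield.
Beatriz holds 50% of Talus, so Beatriz controls Talus.
No other company's threshold is met.
Beatriz controls 4 companies.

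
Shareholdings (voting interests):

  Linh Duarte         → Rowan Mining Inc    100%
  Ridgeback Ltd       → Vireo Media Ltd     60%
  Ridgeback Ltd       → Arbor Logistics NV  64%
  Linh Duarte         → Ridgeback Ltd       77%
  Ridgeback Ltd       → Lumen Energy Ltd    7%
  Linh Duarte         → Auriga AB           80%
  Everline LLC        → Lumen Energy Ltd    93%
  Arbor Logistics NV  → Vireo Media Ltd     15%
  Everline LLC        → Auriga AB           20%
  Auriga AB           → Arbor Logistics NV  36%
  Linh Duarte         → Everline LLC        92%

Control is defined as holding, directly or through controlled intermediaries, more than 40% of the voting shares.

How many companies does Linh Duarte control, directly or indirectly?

Linh holds 77% of Ridgeback, so Linh controls Ridgeback.
Linh holds 92% of Everline, so Linh controls Everline.
Ridgeback and Everline together hold 7% + 93% = 100% of Lumen, so Linh controls Lumen.
Everline and Linh together hold 20% + 80% = 100% of Auriga, so Linh controls Auriga.
Linh holds 100% of Rowan, so Linh controls Rowan.
Auriga and Ridgeback together hold 36% + 64% = 100% of Arbor, so Linh controls Arbor.
Ridgeback and Arbor together hold 60% + 15% = 75% of Vireo, so Linh controls Vireo.
Linh controls 7 companies.

7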